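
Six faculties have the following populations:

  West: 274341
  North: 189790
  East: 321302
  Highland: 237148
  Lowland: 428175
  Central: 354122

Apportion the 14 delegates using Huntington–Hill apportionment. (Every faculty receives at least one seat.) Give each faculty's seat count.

With divisor 132686: modified quotas West 2.068, North 1.430, East 2.422, Highland 1.787, Lowland 3.227, Central 2.669.
Geometric-mean thresholds: West √(2·3)=2.449, North √(1·2)=1.414, East √(2·3)=2.449, Highland √(1·2)=1.414, Lowland √(3·4)=3.464, Central √(2·3)=2.449.
Each quota rounded against its threshold gives West 2, North 2, East 2, Highland 2, Lowland 3, Central 3 (total 14).

West 2, North 2, East 2, Highland 2, Lowland 3, Central 3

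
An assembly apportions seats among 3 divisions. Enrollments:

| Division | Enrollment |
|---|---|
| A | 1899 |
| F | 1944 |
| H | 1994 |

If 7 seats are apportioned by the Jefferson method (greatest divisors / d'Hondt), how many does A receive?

Standard divisor 5837/7 ≈ 833.857; standard quotas: A 2.277, F 2.331, H 2.391.
Rounding down gives 2, 2, 2 = 6 seats, so the divisor must be adjusted.
With modified divisor 660: modified quotas A 2.877, F 2.945, H 3.021.
Rounding down: A 2, F 2, H 3 (total 7).
A receives 2.

2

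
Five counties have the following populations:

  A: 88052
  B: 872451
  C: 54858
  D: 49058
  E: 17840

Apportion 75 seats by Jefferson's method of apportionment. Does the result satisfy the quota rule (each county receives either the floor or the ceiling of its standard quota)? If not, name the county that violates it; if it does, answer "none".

Standard quotas: A 6.102, B 60.460, C 3.802, D 3.400, E 1.236.
Jefferson allocation: A 6, B 62, C 3, D 3, E 1.
B has quota 60.460 (lower 60, upper 61) but receives 62 — outside the quota interval.

B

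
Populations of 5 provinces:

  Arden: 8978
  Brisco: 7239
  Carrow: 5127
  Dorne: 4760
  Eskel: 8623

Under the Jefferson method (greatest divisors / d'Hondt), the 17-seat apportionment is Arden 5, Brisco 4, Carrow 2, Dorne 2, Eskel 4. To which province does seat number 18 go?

Priority for the next seat is population ÷ (current seats + 1).
Priorities: Arden 1496.333, Brisco 1447.800, Carrow 1709.000, Dorne 1586.667, Eskel 1724.600.
Highest priority: Eskel.

Eskel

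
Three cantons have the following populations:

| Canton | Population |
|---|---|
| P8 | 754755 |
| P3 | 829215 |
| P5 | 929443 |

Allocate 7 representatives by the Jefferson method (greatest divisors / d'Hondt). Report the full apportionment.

Standard divisor 2513413/7 ≈ 359059; standard quotas: P8 2.102, P3 2.309, P5 2.589.
Rounding down gives 2, 2, 2 = 6 seats, so the divisor must be adjusted.
With modified divisor 293100: modified quotas P8 2.575, P3 2.829, P5 3.171.
Rounding down: P8 2, P3 2, P5 3 (total 7).

P8=2, P3=2, P5=3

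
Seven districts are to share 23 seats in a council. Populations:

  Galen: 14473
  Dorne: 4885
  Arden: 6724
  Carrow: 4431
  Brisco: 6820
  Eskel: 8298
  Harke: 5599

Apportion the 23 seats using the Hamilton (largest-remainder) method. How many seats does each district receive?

Galen 6, Dorne 2, Arden 3, Carrow 2, Brisco 3, Eskel 4, Harke 3

The standard divisor is 51230/23 ≈ 2227.391.
Standard quotas: Galen 6.4977, Dorne 2.1931, Arden 3.0188, Carrow 1.9893, Brisco 3.0619, Eskel 3.7254, Harke 2.5137.
Lower quotas: Galen 6, Dorne 2, Arden 3, Carrow 1, Brisco 3, Eskel 3, Harke 2 (sum 20, leaving 3 seats).
Remainders in descending order: Carrow 0.9893, Eskel 0.7254, Harke 0.5137, Galen 0.4977, Dorne 0.1931, Brisco 0.0619, Arden 0.0188.
The surplus seats go to Carrow, Eskel, Harke.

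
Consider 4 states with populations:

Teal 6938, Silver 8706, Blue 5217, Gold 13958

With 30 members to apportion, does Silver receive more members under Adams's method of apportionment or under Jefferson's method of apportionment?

Jefferson

Adams: Teal 6, Silver 7, Blue 5, Gold 12.
Jefferson: Teal 6, Silver 8, Blue 4, Gold 12.
Silver gets 7 under Adams and 8 under Jefferson.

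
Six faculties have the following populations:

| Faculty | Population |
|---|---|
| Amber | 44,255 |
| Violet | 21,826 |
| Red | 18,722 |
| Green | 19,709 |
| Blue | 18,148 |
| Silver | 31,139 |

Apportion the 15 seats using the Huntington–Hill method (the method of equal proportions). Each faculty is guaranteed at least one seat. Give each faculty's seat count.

With divisor 11304: modified quotas Amber 3.915, Violet 1.931, Red 1.656, Green 1.744, Blue 1.605, Silver 2.755.
Geometric-mean thresholds: Amber √(3·4)=3.464, Violet √(1·2)=1.414, Red √(1·2)=1.414, Green √(1·2)=1.414, Blue √(1·2)=1.414, Silver √(2·3)=2.449.
Each quota rounded against its threshold gives Amber 4, Violet 2, Red 2, Green 2, Blue 2, Silver 3 (total 15).

Amber=4, Violet=2, Red=2, Green=2, Blue=2, Silver=3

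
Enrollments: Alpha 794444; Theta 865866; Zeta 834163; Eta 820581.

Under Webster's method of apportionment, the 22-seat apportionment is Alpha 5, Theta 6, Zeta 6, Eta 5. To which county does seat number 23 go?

Priority for the next seat is population ÷ (current seats + 0.5).
Priorities: Alpha 144444.364, Theta 133210.154, Zeta 128332.769, Eta 149196.545.
Highest priority: Eta.

Eta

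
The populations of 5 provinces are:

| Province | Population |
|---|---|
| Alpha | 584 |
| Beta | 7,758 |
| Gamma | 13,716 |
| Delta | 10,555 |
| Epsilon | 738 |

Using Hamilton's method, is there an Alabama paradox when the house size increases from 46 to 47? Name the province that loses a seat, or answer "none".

none

At 46 seats: Alpha 1, Beta 11, Gamma 19, Delta 14, Epsilon 1.
At 47 seats: Alpha 1, Beta 11, Gamma 19, Delta 15, Epsilon 1.
No province's allocation decreased.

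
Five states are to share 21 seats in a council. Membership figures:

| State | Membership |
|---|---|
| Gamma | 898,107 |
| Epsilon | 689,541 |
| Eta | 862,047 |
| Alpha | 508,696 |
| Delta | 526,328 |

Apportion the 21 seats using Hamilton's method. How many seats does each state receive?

Total 3484719; standard divisor 3484719/21 = 165939.
Standard quotas: Gamma 5.4123, Epsilon 4.1554, Eta 5.1950, Alpha 3.0656, Delta 3.1718.
Lower quotas: Gamma 5, Epsilon 4, Eta 5, Alpha 3, Delta 3 (sum 20, leaving 1 seat).
Remainders in descending order: Gamma 0.4123, Eta 0.1950, Delta 0.1718, Epsilon 0.1554, Alpha 0.0656.
Largest remainder: Gamma receives the extra seat.

Gamma 6, Epsilon 4, Eta 5, Alpha 3, Delta 3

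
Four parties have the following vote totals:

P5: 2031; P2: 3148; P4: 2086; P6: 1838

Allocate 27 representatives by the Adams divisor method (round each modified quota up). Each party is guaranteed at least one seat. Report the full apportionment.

Standard divisor 9103/27 ≈ 337.148; standard quotas: P5 6.024, P2 9.337, P4 6.187, P6 5.452.
Rounding up gives 7, 10, 7, 6 = 30 seats, so the divisor must be adjusted.
With modified divisor 360: modified quotas P5 5.642, P2 8.744, P4 5.794, P6 5.106.
Rounding up: P5 6, P2 9, P4 6, P6 6 (total 27).

P5 6; P2 9; P4 6; P6 6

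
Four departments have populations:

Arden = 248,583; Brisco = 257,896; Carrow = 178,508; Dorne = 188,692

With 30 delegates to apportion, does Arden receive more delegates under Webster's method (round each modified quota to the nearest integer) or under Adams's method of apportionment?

Webster: Arden 9, Brisco 9, Carrow 6, Dorne 6.
Adams: Arden 8, Brisco 9, Carrow 6, Dorne 7.
Arden gets 9 under Webster and 8 under Adams.

Webster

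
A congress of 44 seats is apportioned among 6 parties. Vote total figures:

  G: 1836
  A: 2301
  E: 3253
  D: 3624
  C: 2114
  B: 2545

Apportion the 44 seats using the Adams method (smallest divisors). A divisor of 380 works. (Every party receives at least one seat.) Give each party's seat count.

With modified divisor 380: modified quotas G 4.832, A 6.055, E 8.561, D 9.537, C 5.563, B 6.697.
Rounding up: G 5, A 7, E 9, D 10, C 6, B 7 (total 44).

G: 5, A: 7, E: 9, D: 10, C: 6, B: 7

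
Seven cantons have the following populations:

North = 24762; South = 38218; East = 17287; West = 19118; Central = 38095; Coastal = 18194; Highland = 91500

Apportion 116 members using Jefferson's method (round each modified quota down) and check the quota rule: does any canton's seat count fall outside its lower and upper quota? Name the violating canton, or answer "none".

Highland

Standard quotas: North 11.621, South 17.936, East 8.113, West 8.972, Central 17.878, Coastal 8.539, Highland 42.941.
Jefferson allocation: North 11, South 18, East 8, West 9, Central 18, Coastal 8, Highland 44.
Highland has quota 42.941 (lower 42, upper 43) but receives 44 — outside the quota interval.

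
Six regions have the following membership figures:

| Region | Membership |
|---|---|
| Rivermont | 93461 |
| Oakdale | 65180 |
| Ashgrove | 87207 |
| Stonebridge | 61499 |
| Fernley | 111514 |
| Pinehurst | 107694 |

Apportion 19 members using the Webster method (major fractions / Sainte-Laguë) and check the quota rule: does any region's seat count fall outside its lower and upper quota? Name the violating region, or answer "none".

none

Standard quotas: Rivermont 3.372, Oakdale 2.352, Ashgrove 3.147, Stonebridge 2.219, Fernley 4.024, Pinehurst 3.886.
Webster allocation: Rivermont 4, Oakdale 2, Ashgrove 3, Stonebridge 2, Fernley 4, Pinehurst 4.
Every allocation lies between the lower and upper quota.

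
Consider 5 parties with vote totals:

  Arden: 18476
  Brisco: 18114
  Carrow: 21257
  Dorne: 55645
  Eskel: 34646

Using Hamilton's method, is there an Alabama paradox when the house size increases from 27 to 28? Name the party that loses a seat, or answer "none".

At 27 seats: Arden 4, Brisco 3, Carrow 4, Dorne 10, Eskel 6.
At 28 seats: Arden 3, Brisco 3, Carrow 4, Dorne 11, Eskel 7.
Arden drops from 4 to 3.

Arden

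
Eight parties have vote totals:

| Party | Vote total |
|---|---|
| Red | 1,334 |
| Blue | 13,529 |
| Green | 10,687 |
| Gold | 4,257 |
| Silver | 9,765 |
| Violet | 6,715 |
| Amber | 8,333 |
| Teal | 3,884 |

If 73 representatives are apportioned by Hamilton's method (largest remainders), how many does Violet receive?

8

Total 58504; standard divisor 58504/73 ≈ 801.425.
Standard quotas: Red 1.6645, Blue 16.8812, Green 13.3350, Gold 5.3118, Silver 12.1846, Violet 8.3788, Amber 10.3977, Teal 4.8464.
Lower quotas: Red 1, Blue 16, Green 13, Gold 5, Silver 12, Violet 8, Amber 10, Teal 4 (sum 69, leaving 4 seats).
Remainders in descending order: Blue 0.8812, Teal 0.8464, Red 0.6645, Amber 0.3977, Violet 0.3788, Green 0.3350, Gold 0.3118, Silver 0.1846.
The surplus seats go to Blue, Teal, Red, Amber.
Violet receives 8.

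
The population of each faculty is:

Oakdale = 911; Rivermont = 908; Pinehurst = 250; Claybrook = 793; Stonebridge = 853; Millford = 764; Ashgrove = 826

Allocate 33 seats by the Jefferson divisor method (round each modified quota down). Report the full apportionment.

Oakdale 6; Rivermont 6; Pinehurst 1; Claybrook 5; Stonebridge 5; Millford 5; Ashgrove 5

Standard divisor 5305/33 ≈ 160.758; standard quotas: Oakdale 5.667, Rivermont 5.648, Pinehurst 1.555, Claybrook 4.933, Stonebridge 5.306, Millford 4.752, Ashgrove 5.138.
Rounding down gives 5, 5, 1, 4, 5, 4, 5 = 29 seats, so the divisor must be adjusted.
With modified divisor 150: modified quotas Oakdale 6.073, Rivermont 6.053, Pinehurst 1.667, Claybrook 5.287, Stonebridge 5.687, Millford 5.093, Ashgrove 5.507.
Rounding down: Oakdale 6, Rivermont 6, Pinehurst 1, Claybrook 5, Stonebridge 5, Millford 5, Ashgrove 5 (total 33).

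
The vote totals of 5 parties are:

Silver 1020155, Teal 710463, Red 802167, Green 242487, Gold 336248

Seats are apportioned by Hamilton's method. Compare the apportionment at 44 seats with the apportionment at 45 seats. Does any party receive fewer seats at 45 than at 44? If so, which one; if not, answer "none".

Green

At 44 seats: Silver 14, Teal 10, Red 11, Green 4, Gold 5.
At 45 seats: Silver 15, Teal 10, Red 12, Green 3, Gold 5.
Green drops from 4 to 3.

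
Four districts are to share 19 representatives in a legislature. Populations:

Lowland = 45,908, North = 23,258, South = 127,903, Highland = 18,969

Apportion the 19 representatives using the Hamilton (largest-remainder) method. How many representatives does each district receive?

Total 216038; standard divisor 216038/19 ≈ 11370.421.
Standard quotas: Lowland 4.0375, North 2.0455, South 11.2487, Highland 1.6683.
Lower quotas: Lowland 4, North 2, South 11, Highland 1 (sum 18, leaving 1 seat).
Remainders in descending order: Highland 0.6683, South 0.2487, North 0.0455, Lowland 0.0375.
Largest remainder: Highland receives the extra seat.

Lowland: 4, North: 2, South: 11, Highland: 2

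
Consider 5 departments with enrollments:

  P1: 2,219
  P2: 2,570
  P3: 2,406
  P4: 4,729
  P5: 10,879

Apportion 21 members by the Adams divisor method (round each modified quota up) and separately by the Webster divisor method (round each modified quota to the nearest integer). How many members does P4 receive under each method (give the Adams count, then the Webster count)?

4 and 5

Adams: P1 2, P2 3, P3 2, P4 4, P5 10.
Webster: P1 2, P2 2, P3 2, P4 5, P5 10.
P4 gets 4 under Adams and 5 under Webster.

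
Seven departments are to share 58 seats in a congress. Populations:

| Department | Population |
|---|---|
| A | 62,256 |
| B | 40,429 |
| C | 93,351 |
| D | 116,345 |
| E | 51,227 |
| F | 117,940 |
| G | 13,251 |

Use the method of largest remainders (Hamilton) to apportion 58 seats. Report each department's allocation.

A 7; B 5; C 11; D 14; E 6; F 14; G 1

Standard divisor: 494799 ÷ 58 ≈ 8531.017.
Standard quotas: A 7.2976, B 4.7391, C 10.9425, D 13.6379, E 6.0048, F 13.8248, G 1.5533.
Lower quotas: A 7, B 4, C 10, D 13, E 6, F 13, G 1 (sum 54, leaving 4 seats).
Remainders in descending order: C 0.9425, F 0.8248, B 0.7391, D 0.6379, G 0.5533, A 0.2976, E 0.0048.
The surplus seats go to C, F, B, D.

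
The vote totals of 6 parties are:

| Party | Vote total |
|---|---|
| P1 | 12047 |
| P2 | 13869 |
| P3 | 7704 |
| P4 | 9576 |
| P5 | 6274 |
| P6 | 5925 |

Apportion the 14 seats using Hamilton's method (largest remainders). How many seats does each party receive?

The standard divisor is 55395/14 ≈ 3956.786.
Standard quotas: P1 3.0446, P2 3.5051, P3 1.9470, P4 2.4201, P5 1.5856, P6 1.4974.
Lower quotas: P1 3, P2 3, P3 1, P4 2, P5 1, P6 1 (sum 11, leaving 3 seats).
Remainders in descending order: P3 0.9470, P5 0.5856, P2 0.5051, P6 0.4974, P4 0.4201, P1 0.0446.
Largest remainders: P3, P5, P2 receive the extra seats.

P1 3, P2 4, P3 2, P4 2, P5 2, P6 1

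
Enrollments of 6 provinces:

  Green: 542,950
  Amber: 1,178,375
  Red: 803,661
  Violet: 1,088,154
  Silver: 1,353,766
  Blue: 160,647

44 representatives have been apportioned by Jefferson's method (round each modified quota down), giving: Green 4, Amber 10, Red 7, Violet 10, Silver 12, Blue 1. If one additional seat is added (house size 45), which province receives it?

Green

Priority for the next seat is population ÷ (current seats + 1).
Priorities: Green 108590.000, Amber 107125.000, Red 100457.625, Violet 98923.091, Silver 104135.846, Blue 80323.500.
Highest priority: Green.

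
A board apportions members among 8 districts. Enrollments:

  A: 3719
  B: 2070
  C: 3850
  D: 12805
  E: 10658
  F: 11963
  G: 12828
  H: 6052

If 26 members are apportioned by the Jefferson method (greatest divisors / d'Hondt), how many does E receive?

5

Standard divisor 63945/26 ≈ 2459.423; standard quotas: A 1.512, B 0.842, C 1.565, D 5.207, E 4.334, F 4.864, G 5.216, H 2.461.
Rounding down gives 1, 0, 1, 5, 4, 4, 5, 2 = 22 seats, so the divisor must be adjusted.
With modified divisor 2113.12: modified quotas A 1.760, B 0.980, C 1.822, D 6.060, E 5.044, F 5.661, G 6.071, H 2.864.
Rounding down: A 1, B 0, C 1, D 6, E 5, F 5, G 6, H 2 (total 26).
E receives 5.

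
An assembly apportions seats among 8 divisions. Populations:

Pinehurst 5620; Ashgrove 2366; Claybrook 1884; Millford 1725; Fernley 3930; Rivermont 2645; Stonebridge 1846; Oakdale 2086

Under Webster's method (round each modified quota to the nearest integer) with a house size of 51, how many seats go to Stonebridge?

Standard divisor 22102/51 ≈ 433.373; standard quotas: Pinehurst 12.968, Ashgrove 5.460, Claybrook 4.347, Millford 3.980, Fernley 9.068, Rivermont 6.103, Stonebridge 4.260, Oakdale 4.813.
Rounding to the nearest integer gives 13, 5, 4, 4, 9, 6, 4, 5 = 50 seats, so the divisor must be adjusted.
With modified divisor 424: modified quotas Pinehurst 13.255, Ashgrove 5.580, Claybrook 4.443, Millford 4.068, Fernley 9.269, Rivermont 6.238, Stonebridge 4.354, Oakdale 4.920.
Rounding to the nearest integer: Pinehurst 13, Ashgrove 6, Claybrook 4, Millford 4, Fernley 9, Rivermont 6, Stonebridge 4, Oakdale 5 (total 51).
Stonebridge receives 4.

4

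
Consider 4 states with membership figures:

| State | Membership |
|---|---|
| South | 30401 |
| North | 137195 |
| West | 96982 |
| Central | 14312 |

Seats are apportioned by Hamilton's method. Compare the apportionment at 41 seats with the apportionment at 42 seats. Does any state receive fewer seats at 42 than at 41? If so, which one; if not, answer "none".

At 41 seats: South 5, North 20, West 14, Central 2.
At 42 seats: South 4, North 21, West 15, Central 2.
South drops from 5 to 4.

South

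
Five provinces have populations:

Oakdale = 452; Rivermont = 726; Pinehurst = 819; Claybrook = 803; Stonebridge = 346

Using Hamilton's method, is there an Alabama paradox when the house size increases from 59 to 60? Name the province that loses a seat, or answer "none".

Stonebridge

At 59 seats: Oakdale 8, Rivermont 14, Pinehurst 15, Claybrook 15, Stonebridge 7.
At 60 seats: Oakdale 9, Rivermont 14, Pinehurst 16, Claybrook 15, Stonebridge 6.
Stonebridge drops from 7 to 6.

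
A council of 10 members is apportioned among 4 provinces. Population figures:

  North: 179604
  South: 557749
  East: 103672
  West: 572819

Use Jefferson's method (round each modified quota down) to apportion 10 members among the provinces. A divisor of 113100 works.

With modified divisor 113100: modified quotas North 1.588, South 4.931, East 0.917, West 5.065.
Rounding down: North 1, South 4, East 0, West 5 (total 10).

North: 1; South: 4; East: 0; West: 5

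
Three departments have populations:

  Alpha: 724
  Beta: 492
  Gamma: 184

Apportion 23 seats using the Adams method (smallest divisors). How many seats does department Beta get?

Standard divisor 1400/23 ≈ 60.87; standard quotas: Alpha 11.894, Beta 8.083, Gamma 3.023.
Rounding up gives 12, 9, 4 = 25 seats, so the divisor must be adjusted.
With modified divisor 64: modified quotas Alpha 11.312, Beta 7.688, Gamma 2.875.
Rounding up: Alpha 12, Beta 8, Gamma 3 (total 23).
Beta receives 8.

8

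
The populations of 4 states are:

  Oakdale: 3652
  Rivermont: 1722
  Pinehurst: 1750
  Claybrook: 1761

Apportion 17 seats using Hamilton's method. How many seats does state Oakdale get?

7

Standard divisor: 8885 ÷ 17 ≈ 522.647.
Standard quotas: Oakdale 6.988, Rivermont 3.295, Pinehurst 3.348, Claybrook 3.369.
Lower quotas: Oakdale 6, Rivermont 3, Pinehurst 3, Claybrook 3 (sum 15, leaving 2 seats).
Remainders in descending order: Oakdale 0.988, Claybrook 0.369, Pinehurst 0.348, Rivermont 0.295.
Largest remainders: Oakdale, Claybrook receive the extra seats.
Oakdale receives 7.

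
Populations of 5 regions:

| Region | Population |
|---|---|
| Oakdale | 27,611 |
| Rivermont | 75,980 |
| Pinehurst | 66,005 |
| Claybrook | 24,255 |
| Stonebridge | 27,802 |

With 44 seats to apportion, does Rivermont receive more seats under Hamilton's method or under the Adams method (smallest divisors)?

Hamilton

Hamilton: Oakdale 5, Rivermont 15, Pinehurst 13, Claybrook 5, Stonebridge 6.
Adams: Oakdale 6, Rivermont 14, Pinehurst 13, Claybrook 5, Stonebridge 6.
Rivermont gets 15 under Hamilton and 14 under Adams.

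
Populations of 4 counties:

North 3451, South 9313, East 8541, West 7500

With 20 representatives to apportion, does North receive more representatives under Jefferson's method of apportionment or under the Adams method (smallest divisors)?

Jefferson: North 2, South 7, East 6, West 5.
Adams: North 3, South 6, East 6, West 5.
North gets 2 under Jefferson and 3 under Adams.

Adams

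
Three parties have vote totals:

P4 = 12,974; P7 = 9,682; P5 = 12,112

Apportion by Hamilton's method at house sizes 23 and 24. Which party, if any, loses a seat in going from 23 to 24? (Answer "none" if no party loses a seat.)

At 23 seats: P4 9, P7 6, P5 8.
At 24 seats: P4 9, P7 7, P5 8.
No party's allocation decreased.

none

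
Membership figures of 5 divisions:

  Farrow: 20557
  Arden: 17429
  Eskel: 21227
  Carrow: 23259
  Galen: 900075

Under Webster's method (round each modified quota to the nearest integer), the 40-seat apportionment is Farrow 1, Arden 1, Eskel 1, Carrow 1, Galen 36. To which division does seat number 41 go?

Priority for the next seat is population ÷ (current seats + 0.5).
Priorities: Farrow 13704.667, Arden 11619.333, Eskel 14151.333, Carrow 15506.000, Galen 24659.589.
Highest priority: Galen.

Galen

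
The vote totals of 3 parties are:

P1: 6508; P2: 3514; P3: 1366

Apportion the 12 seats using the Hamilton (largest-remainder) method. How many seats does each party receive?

Total 11388; standard divisor 11388/12 = 949.
Standard quotas: P1 6.8577, P2 3.7028, P3 1.4394.
Lower quotas: P1 6, P2 3, P3 1 (sum 10, leaving 2 seats).
Remainders in descending order: P1 0.8577, P2 0.7028, P3 0.4394.
Largest remainders: P1, P2 receive the extra seats.

P1 7, P2 4, P3 1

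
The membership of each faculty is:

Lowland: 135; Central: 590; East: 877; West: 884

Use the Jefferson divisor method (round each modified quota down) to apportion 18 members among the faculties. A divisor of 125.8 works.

Lowland=1, Central=4, East=6, West=7

With modified divisor 125.8: modified quotas Lowland 1.073, Central 4.690, East 6.971, West 7.027.
Rounding down: Lowland 1, Central 4, East 6, West 7 (total 18).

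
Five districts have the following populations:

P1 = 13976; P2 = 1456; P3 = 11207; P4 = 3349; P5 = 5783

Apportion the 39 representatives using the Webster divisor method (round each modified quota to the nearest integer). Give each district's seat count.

P1 15, P2 2, P3 12, P4 4, P5 6

Standard divisor 35771/39 ≈ 917.205; standard quotas: P1 15.238, P2 1.587, P3 12.219, P4 3.651, P5 6.305.
Rounding to the nearest integer gives P1 15, P2 2, P3 12, P4 4, P5 6 — total 39, matching the house size, so no adjustment is needed.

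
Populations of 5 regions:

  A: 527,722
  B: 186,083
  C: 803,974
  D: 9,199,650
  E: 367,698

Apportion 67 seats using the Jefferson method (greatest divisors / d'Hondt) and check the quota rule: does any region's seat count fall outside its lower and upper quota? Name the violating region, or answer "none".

Standard quotas: A 3.190, B 1.125, C 4.859, D 55.604, E 2.222.
Jefferson allocation: A 3, B 1, C 4, D 57, E 2.
D has quota 55.604 (lower 55, upper 56) but receives 57 — outside the quota interval.

D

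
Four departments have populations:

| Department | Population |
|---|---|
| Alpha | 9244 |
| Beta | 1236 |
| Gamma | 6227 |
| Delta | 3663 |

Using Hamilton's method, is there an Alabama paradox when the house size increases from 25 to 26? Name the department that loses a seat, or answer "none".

Beta

At 25 seats: Alpha 11, Beta 2, Gamma 8, Delta 4.
At 26 seats: Alpha 12, Beta 1, Gamma 8, Delta 5.
Beta drops from 2 to 1.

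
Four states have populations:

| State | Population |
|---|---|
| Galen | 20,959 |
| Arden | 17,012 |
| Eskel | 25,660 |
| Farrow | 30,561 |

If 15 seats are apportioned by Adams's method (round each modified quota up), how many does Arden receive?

3

Standard divisor 94192/15 ≈ 6279.467; standard quotas: Galen 3.338, Arden 2.709, Eskel 4.086, Farrow 4.867.
Rounding up gives 4, 3, 5, 5 = 17 seats, so the divisor must be adjusted.
With modified divisor 7300: modified quotas Galen 2.871, Arden 2.330, Eskel 3.515, Farrow 4.186.
Rounding up: Galen 3, Arden 3, Eskel 4, Farrow 5 (total 15).
Arden receives 3.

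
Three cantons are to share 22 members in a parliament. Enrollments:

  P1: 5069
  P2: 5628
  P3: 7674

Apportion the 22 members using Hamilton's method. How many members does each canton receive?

P1=6, P2=7, P3=9

Standard divisor: 18371 ÷ 22 ≈ 835.045.
Standard quotas: P1 6.0703, P2 6.7398, P3 9.1899.
Lower quotas: P1 6, P2 6, P3 9 (sum 21, leaving 1 seat).
Remainders in descending order: P2 0.7398, P3 0.1899, P1 0.0703.
Largest remainder: P2 receives the extra seat.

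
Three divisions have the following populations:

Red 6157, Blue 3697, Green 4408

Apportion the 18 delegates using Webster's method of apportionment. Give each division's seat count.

Red=8, Blue=5, Green=5

Standard divisor 14262/18 ≈ 792.333; standard quotas: Red 7.771, Blue 4.666, Green 5.563.
Rounding to the nearest integer gives 8, 5, 6 = 19 seats, so the divisor must be adjusted.
With modified divisor 810: modified quotas Red 7.601, Blue 4.564, Green 5.442.
Rounding to the nearest integer: Red 8, Blue 5, Green 5 (total 18).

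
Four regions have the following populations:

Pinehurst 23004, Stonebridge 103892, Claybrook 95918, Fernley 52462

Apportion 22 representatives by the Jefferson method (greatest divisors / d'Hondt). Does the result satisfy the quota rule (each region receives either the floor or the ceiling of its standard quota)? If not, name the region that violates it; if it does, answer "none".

Standard quotas: Pinehurst 1.838, Stonebridge 8.303, Claybrook 7.666, Fernley 4.193.
Jefferson allocation: Pinehurst 1, Stonebridge 9, Claybrook 8, Fernley 4.
Every allocation lies between the lower and upper quota.

none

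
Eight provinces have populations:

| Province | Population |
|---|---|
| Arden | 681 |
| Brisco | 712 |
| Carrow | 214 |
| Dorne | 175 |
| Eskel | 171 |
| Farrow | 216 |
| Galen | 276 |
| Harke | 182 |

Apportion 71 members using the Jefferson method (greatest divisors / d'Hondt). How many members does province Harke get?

5

Standard divisor 2627/71 ≈ 37; standard quotas: Arden 18.405, Brisco 19.243, Carrow 5.784, Dorne 4.730, Eskel 4.622, Farrow 5.838, Galen 7.459, Harke 4.919.
Rounding down gives 18, 19, 5, 4, 4, 5, 7, 4 = 66 seats, so the divisor must be adjusted.
With modified divisor 35.3: modified quotas Arden 19.292, Brisco 20.170, Carrow 6.062, Dorne 4.958, Eskel 4.844, Farrow 6.119, Galen 7.819, Harke 5.156.
Rounding down: Arden 19, Brisco 20, Carrow 6, Dorne 4, Eskel 4, Farrow 6, Galen 7, Harke 5 (total 71).
Harke receives 5.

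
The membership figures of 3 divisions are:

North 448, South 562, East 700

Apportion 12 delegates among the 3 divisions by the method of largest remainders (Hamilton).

The standard divisor is 1710/12 ≈ 142.5.
Standard quotas: North 3.144, South 3.944, East 4.912.
Lower quotas: North 3, South 3, East 4 (sum 10, leaving 2 seats).
Remainders in descending order: South 0.944, East 0.912, North 0.144.
Largest remainders: South, East receive the extra seats.

North: 3, South: 4, East: 5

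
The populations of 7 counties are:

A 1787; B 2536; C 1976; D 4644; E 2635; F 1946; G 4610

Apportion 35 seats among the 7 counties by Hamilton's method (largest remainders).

A 3, B 4, C 4, D 8, E 5, F 3, G 8

Standard divisor: 20134 ÷ 35 ≈ 575.257.
Standard quotas: A 3.106, B 4.408, C 3.435, D 8.073, E 4.581, F 3.383, G 8.014.
Lower quotas: A 3, B 4, C 3, D 8, E 4, F 3, G 8 (sum 33, leaving 2 seats).
Remainders in descending order: E 0.581, C 0.435, B 0.408, F 0.383, A 0.106, D 0.073, G 0.014.
Largest remainders: E, C receive the extra seats.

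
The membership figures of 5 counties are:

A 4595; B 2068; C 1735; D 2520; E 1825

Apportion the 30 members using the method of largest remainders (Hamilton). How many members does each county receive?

A 11, B 5, C 4, D 6, E 4

Standard divisor: 12743 ÷ 30 ≈ 424.767.
Standard quotas: A 10.818, B 4.869, C 4.085, D 5.933, E 4.296.
Lower quotas: A 10, B 4, C 4, D 5, E 4 (sum 27, leaving 3 seats).
Remainders in descending order: D 0.933, B 0.869, A 0.818, E 0.296, C 0.085.
The surplus seats go to D, B, A.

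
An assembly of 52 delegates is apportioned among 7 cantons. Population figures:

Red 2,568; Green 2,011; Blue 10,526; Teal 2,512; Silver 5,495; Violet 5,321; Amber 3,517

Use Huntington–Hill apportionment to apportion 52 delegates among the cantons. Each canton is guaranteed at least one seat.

Red 4; Green 3; Blue 17; Teal 4; Silver 9; Violet 9; Amber 6

With divisor 614: modified quotas Red 4.182, Green 3.275, Blue 17.143, Teal 4.091, Silver 8.950, Violet 8.666, Amber 5.728.
Geometric-mean thresholds: Red √(4·5)=4.472, Green √(3·4)=3.464, Blue √(17·18)=17.493, Teal √(4·5)=4.472, Silver √(8·9)=8.485, Violet √(8·9)=8.485, Amber √(5·6)=5.477.
Each quota rounded against its threshold gives Red 4, Green 3, Blue 17, Teal 4, Silver 9, Violet 9, Amber 6 (total 52).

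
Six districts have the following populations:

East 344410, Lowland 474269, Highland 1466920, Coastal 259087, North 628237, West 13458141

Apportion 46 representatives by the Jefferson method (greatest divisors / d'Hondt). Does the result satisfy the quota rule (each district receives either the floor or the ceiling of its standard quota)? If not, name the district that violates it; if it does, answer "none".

Standard quotas: East 0.953, Lowland 1.312, Highland 4.057, Coastal 0.717, North 1.738, West 37.224.
Jefferson allocation: East 1, Lowland 1, Highland 4, Coastal 0, North 1, West 39.
West has quota 37.224 (lower 37, upper 38) but receives 39 — outside the quota interval.

West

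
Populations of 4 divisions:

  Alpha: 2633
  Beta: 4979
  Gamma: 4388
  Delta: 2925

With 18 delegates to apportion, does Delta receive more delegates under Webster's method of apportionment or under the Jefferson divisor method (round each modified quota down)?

Webster

Webster: Alpha 3, Beta 6, Gamma 5, Delta 4.
Jefferson: Alpha 3, Beta 6, Gamma 6, Delta 3.
Delta gets 4 under Webster and 3 under Jefferson.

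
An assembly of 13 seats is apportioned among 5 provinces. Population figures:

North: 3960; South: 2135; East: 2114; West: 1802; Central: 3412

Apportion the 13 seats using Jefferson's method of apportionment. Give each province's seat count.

Standard divisor 13423/13 ≈ 1032.538; standard quotas: North 3.835, South 2.068, East 2.047, West 1.745, Central 3.304.
Rounding down gives 3, 2, 2, 1, 3 = 11 seats, so the divisor must be adjusted.
With modified divisor 880: modified quotas North 4.500, South 2.426, East 2.402, West 2.048, Central 3.877.
Rounding down: North 4, South 2, East 2, West 2, Central 3 (total 13).

North=4, South=2, East=2, West=2, Central=3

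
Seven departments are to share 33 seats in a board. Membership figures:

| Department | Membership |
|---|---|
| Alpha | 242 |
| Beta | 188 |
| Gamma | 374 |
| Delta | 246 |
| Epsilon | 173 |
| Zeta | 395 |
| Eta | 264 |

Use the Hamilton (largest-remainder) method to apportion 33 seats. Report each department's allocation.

Total 1882; standard divisor 1882/33 ≈ 57.03.
Standard quotas: Alpha 4.243, Beta 3.296, Gamma 6.558, Delta 4.313, Epsilon 3.033, Zeta 6.926, Eta 4.629.
Lower quotas: Alpha 4, Beta 3, Gamma 6, Delta 4, Epsilon 3, Zeta 6, Eta 4 (sum 30, leaving 3 seats).
Remainders in descending order: Zeta 0.926, Eta 0.629, Gamma 0.558, Delta 0.313, Beta 0.296, Alpha 0.243, Epsilon 0.033.
Largest remainders: Zeta, Eta, Gamma receive the extra seats.

Alpha=4, Beta=3, Gamma=7, Delta=4, Epsilon=3, Zeta=7, Eta=5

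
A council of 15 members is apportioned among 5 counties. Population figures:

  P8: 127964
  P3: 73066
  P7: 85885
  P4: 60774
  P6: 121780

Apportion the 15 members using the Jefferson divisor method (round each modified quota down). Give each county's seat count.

P8 4, P3 2, P7 3, P4 2, P6 4

Standard divisor 469469/15 ≈ 31297.933; standard quotas: P8 4.089, P3 2.335, P7 2.744, P4 1.942, P6 3.891.
Rounding down gives 4, 2, 2, 1, 3 = 12 seats, so the divisor must be adjusted.
With modified divisor 27100: modified quotas P8 4.722, P3 2.696, P7 3.169, P4 2.243, P6 4.494.
Rounding down: P8 4, P3 2, P7 3, P4 2, P6 4 (total 15).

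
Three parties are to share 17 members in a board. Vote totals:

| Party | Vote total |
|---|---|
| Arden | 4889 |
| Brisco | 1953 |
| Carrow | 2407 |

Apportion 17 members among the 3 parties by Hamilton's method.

Arden: 9; Brisco: 4; Carrow: 4

Standard divisor: 9249 ÷ 17 ≈ 544.059.
Standard quotas: Arden 8.986, Brisco 3.590, Carrow 4.424.
Lower quotas: Arden 8, Brisco 3, Carrow 4 (sum 15, leaving 2 seats).
Remainders in descending order: Arden 0.986, Brisco 0.590, Carrow 0.424.
Largest remainders: Arden, Brisco receive the extra seats.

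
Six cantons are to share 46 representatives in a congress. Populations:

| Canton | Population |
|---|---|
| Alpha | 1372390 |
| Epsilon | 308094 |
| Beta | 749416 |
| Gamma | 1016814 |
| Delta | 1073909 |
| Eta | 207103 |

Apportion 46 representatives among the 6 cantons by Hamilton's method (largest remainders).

Alpha: 13; Epsilon: 3; Beta: 7; Gamma: 10; Delta: 11; Eta: 2

Total 4727726; standard divisor 4727726/46 ≈ 102776.652.
Standard quotas: Alpha 13.3531, Epsilon 2.9977, Beta 7.2917, Gamma 9.8934, Delta 10.4490, Eta 2.0151.
Lower quotas: Alpha 13, Epsilon 2, Beta 7, Gamma 9, Delta 10, Eta 2 (sum 43, leaving 3 seats).
Remainders in descending order: Epsilon 0.9977, Gamma 0.8934, Delta 0.4490, Alpha 0.3531, Beta 0.2917, Eta 0.0151.
The surplus seats go to Epsilon, Gamma, Delta.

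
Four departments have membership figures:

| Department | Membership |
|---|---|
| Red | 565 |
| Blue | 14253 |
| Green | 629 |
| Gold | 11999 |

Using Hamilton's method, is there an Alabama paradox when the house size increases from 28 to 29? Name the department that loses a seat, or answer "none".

Red

At 28 seats: Red 1, Blue 14, Green 1, Gold 12.
At 29 seats: Red 0, Blue 15, Green 1, Gold 13.
Red drops from 1 to 0.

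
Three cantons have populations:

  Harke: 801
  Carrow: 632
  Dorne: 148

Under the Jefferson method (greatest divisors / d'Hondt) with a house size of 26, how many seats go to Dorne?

2

Standard divisor 1581/26 ≈ 60.808; standard quotas: Harke 13.173, Carrow 10.393, Dorne 2.434.
Rounding down gives 13, 10, 2 = 25 seats, so the divisor must be adjusted.
With modified divisor 57.3: modified quotas Harke 13.979, Carrow 11.030, Dorne 2.583.
Rounding down: Harke 13, Carrow 11, Dorne 2 (total 26).
Dorne receives 2.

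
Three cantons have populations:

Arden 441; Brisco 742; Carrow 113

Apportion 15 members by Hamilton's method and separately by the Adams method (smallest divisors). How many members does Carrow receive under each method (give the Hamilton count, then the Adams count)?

Hamilton: Arden 5, Brisco 9, Carrow 1.
Adams: Arden 5, Brisco 8, Carrow 2.
Carrow gets 1 under Hamilton and 2 under Adams.

1 and 2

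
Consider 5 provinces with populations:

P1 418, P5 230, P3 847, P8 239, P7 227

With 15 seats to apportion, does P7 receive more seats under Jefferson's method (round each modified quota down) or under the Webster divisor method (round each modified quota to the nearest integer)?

Jefferson: P1 3, P5 2, P3 7, P8 2, P7 1.
Webster: P1 3, P5 2, P3 6, P8 2, P7 2.
P7 gets 1 under Jefferson and 2 under Webster.

Webster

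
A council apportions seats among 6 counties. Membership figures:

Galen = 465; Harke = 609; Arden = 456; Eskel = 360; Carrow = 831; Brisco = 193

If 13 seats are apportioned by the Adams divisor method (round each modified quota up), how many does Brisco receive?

1

Standard divisor 2914/13 ≈ 224.154; standard quotas: Galen 2.074, Harke 2.717, Arden 2.034, Eskel 1.606, Carrow 3.707, Brisco 0.861.
Rounding up gives 3, 3, 3, 2, 4, 1 = 16 seats, so the divisor must be adjusted.
With modified divisor 300: modified quotas Galen 1.550, Harke 2.030, Arden 1.520, Eskel 1.200, Carrow 2.770, Brisco 0.643.
Rounding up: Galen 2, Harke 3, Arden 2, Eskel 2, Carrow 3, Brisco 1 (total 13).
Brisco receives 1.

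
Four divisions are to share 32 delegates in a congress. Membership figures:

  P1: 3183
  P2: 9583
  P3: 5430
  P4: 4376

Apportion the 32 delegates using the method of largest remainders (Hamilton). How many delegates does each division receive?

P1 4, P2 14, P3 8, P4 6

The standard divisor is 22572/32 ≈ 705.375.
Standard quotas: P1 4.5125, P2 13.5857, P3 7.6980, P4 6.2038.
Lower quotas: P1 4, P2 13, P3 7, P4 6 (sum 30, leaving 2 seats).
Remainders in descending order: P3 0.6980, P2 0.5857, P1 0.5125, P4 0.2038.
Largest remainders: P3, P2 receive the extra seats.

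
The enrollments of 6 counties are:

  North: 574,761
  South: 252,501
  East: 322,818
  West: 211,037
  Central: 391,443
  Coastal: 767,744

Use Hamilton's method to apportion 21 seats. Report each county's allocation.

North: 5; South: 2; East: 3; West: 2; Central: 3; Coastal: 6

Standard divisor: 2520304 ÷ 21 ≈ 120014.476.
Standard quotas: North 4.7891, South 2.1039, East 2.6898, West 1.7584, Central 3.2616, Coastal 6.3971.
Lower quotas: North 4, South 2, East 2, West 1, Central 3, Coastal 6 (sum 18, leaving 3 seats).
Remainders in descending order: North 0.7891, West 0.7584, East 0.6898, Coastal 0.3971, Central 0.2616, South 0.1039.
Largest remainders: North, West, East receive the extra seats.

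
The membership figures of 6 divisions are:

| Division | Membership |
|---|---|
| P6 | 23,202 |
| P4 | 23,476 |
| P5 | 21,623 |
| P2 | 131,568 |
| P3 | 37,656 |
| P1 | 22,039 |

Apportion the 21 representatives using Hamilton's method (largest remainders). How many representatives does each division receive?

P6 2, P4 2, P5 2, P2 10, P3 3, P1 2

Total 259564; standard divisor 259564/21 ≈ 12360.19.
Standard quotas: P6 1.8772, P4 1.8993, P5 1.7494, P2 10.6445, P3 3.0466, P1 1.7831.
Lower quotas: P6 1, P4 1, P5 1, P2 10, P3 3, P1 1 (sum 17, leaving 4 seats).
Remainders in descending order: P4 0.8993, P6 0.8772, P1 0.7831, P5 0.7494, P2 0.6445, P3 0.0466.
Largest remainders: P4, P6, P1, P5 receive the extra seats.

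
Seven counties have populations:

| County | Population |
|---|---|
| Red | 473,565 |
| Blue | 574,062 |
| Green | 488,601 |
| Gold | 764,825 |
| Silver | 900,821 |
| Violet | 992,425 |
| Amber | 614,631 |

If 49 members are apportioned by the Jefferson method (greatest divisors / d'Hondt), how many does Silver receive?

Standard divisor 4808930/49 ≈ 98141.429; standard quotas: Red 4.825, Blue 5.849, Green 4.979, Gold 7.793, Silver 9.179, Violet 10.112, Amber 6.263.
Rounding down gives 4, 5, 4, 7, 9, 10, 6 = 45 seats, so the divisor must be adjusted.
With modified divisor 92500: modified quotas Red 5.120, Blue 6.206, Green 5.282, Gold 8.268, Silver 9.739, Violet 10.729, Amber 6.645.
Rounding down: Red 5, Blue 6, Green 5, Gold 8, Silver 9, Violet 10, Amber 6 (total 49).
Silver receives 9.

9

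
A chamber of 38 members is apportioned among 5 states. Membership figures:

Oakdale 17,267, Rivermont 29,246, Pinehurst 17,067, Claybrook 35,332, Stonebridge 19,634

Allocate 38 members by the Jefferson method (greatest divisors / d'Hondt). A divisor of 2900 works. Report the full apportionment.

With modified divisor 2900: modified quotas Oakdale 5.954, Rivermont 10.085, Pinehurst 5.885, Claybrook 12.183, Stonebridge 6.770.
Rounding down: Oakdale 5, Rivermont 10, Pinehurst 5, Claybrook 12, Stonebridge 6 (total 38).

Oakdale 5; Rivermont 10; Pinehurst 5; Claybrook 12; Stonebridge 6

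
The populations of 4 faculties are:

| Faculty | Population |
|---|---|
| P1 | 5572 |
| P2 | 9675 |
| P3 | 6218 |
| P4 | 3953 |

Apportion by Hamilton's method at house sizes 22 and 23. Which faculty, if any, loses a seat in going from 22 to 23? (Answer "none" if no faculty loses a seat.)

At 22 seats: P1 5, P2 8, P3 5, P4 4.
At 23 seats: P1 5, P2 9, P3 6, P4 3.
P4 drops from 4 to 3.

P4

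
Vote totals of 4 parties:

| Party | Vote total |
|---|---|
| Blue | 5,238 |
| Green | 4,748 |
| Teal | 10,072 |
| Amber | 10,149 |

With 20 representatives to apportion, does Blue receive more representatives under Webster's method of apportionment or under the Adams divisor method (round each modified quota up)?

Webster: Blue 3, Green 3, Teal 7, Amber 7.
Adams: Blue 4, Green 3, Teal 6, Amber 7.
Blue gets 3 under Webster and 4 under Adams.

Adams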